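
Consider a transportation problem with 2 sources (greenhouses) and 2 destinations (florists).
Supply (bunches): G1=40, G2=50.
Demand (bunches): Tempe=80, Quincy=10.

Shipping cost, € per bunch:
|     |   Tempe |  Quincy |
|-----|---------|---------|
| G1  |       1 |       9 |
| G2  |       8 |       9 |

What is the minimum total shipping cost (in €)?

A cheapest plan:
  G1 to Tempe: 40 × €1 = €40
  G2 to Tempe: 40 × €8 = €320
  G2 to Quincy: 10 × €9 = €90
Total = 40 + 320 + 90 = €450.

450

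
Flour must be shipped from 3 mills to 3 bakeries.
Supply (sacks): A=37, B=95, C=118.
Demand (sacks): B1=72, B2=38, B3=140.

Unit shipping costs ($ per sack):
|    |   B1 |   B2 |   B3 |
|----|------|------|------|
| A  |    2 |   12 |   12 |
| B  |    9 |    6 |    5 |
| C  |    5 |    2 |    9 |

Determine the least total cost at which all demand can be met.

A cheapest plan:
  A–B1: 37 × $2 = $74
  B–B3: 95 × $5 = $475
  C–B1: 35 × $5 = $175
  C–B2: 38 × $2 = $76
  C–B3: 45 × $9 = $405
Total = 74 + 475 + 175 + 76 + 405 = $1205.
(Supply check: A ships 37; B ships 95; C ships 118.)

1205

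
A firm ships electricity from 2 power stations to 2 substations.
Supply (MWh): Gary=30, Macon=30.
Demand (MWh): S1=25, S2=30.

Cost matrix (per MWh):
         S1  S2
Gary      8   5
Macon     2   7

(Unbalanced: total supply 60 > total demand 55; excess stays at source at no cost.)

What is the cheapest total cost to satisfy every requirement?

One minimum-cost allocation:
  Gary→S2: 30 × 5 = 150
  Macon→S1: 25 × 2 = 50
Total = 150 + 50 = 200.

200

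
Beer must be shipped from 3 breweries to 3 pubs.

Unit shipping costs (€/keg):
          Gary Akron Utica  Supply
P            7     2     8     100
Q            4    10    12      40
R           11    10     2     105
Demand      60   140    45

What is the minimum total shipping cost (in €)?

One minimum-cost allocation:
  P→Akron: 100 × €2 = €200
  Q→Gary: 40 × €4 = €160
  R→Gary: 20 × €11 = €220
  R→Akron: 40 × €10 = €400
  R→Utica: 45 × €2 = €90
Total = 200 + 160 + 220 + 400 + 90 = €1070.
(Supply check: P ships 100; Q ships 40; R ships 105.)

1070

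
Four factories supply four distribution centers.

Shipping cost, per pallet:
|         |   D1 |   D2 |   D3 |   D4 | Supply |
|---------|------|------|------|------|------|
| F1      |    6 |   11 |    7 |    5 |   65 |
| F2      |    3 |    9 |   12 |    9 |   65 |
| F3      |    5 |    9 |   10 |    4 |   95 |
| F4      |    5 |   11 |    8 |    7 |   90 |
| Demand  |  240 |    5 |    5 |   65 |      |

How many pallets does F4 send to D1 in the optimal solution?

Solving gives:
  F1 to D3: 5 × 7 = 35
  F1 to D4: 60 × 5 = 300
  F2 to D1: 65 × 3 = 195
  F3 to D1: 85 × 5 = 425
  F3 to D2: 5 × 9 = 45
  F3 to D4: 5 × 4 = 20
  F4 to D1: 90 × 5 = 450
Total cost = 1470.
So F4→D1 carries 90 pallets.

90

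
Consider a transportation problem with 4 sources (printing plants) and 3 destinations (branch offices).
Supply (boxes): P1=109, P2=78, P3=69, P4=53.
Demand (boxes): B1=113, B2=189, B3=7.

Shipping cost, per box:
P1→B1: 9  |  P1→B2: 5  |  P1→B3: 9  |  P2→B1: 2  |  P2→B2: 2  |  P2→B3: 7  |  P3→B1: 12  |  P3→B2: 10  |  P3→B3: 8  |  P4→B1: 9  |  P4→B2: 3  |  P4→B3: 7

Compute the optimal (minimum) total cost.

1606

A cheapest plan:
  P1->B2: 109 boxes
  P2->B1: 78 boxes
  P3->B1: 35 boxes
  P3->B2: 27 boxes
  P3->B3: 7 boxes
  P4->B2: 53 boxes
Total cost = 1606.
(Supply check: P1 ships 109; P2 ships 78; P3 ships 69; P4 ships 53.)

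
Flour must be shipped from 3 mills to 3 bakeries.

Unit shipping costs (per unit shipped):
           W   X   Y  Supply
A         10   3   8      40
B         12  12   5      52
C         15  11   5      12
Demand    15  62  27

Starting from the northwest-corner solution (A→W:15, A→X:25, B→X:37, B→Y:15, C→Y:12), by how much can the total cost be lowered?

117

Current plan cost = 15·10 + 25·3 + 37·12 + 15·5 + 12·5 = 804.
Optimal plan:
  A–X: 40 × 3 = 120
  B–W: 15 × 12 = 180
  B–X: 10 × 12 = 120
  B–Y: 27 × 5 = 135
  C–X: 12 × 11 = 132
Optimal cost = 687.
Saving = 804 − 687 = 117.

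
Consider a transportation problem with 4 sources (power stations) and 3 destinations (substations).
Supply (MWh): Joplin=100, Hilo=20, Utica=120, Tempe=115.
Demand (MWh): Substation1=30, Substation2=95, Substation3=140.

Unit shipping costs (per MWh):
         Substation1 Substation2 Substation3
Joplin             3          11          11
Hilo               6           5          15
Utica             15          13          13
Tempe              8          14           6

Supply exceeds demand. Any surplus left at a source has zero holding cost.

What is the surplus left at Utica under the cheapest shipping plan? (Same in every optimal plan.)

Minimum-cost shipments:
  Joplin→Substation1: 30 × 3 = 90
  Joplin→Substation2: 70 × 11 = 770
  Hilo→Substation2: 20 × 5 = 100
  Utica→Substation2: 5 × 13 = 65
  Utica→Substation3: 25 × 13 = 325
  Tempe→Substation3: 115 × 6 = 690
Total cost = 2040.
Utica ships 30 of its 120, leaving 90.

90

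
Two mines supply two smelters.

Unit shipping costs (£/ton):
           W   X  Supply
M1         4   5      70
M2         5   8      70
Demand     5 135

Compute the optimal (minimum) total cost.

Optimal allocation:
  M1–X: 70 tons
  M2–W: 5 tons
  M2–X: 65 tons
Total cost = £895.
(Supply check: M1 ships 70; M2 ships 70.)

895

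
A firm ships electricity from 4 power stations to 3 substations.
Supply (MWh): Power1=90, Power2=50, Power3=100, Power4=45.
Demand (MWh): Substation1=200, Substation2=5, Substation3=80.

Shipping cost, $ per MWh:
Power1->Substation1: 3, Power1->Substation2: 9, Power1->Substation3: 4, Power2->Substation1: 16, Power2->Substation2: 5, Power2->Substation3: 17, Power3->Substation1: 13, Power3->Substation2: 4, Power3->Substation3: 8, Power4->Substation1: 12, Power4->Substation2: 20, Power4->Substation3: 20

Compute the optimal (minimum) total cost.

An optimal shipping plan:
  Power1–Substation1: 90 × $3 = $270
  Power2–Substation1: 45 × $16 = $720
  Power2–Substation2: 5 × $5 = $25
  Power3–Substation1: 20 × $13 = $260
  Power3–Substation3: 80 × $8 = $640
  Power4–Substation1: 45 × $12 = $540
Total = 270 + 720 + 25 + 260 + 640 + 540 = $2455.

2455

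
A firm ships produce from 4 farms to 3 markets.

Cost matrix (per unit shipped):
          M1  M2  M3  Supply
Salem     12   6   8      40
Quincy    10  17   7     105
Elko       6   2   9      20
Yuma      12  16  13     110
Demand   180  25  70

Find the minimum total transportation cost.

2595

A cheapest plan:
  Salem to M2: 25 × 6 = 150
  Salem to M3: 15 × 8 = 120
  Quincy to M1: 50 × 10 = 500
  Quincy to M3: 55 × 7 = 385
  Elko to M1: 20 × 6 = 120
  Yuma to M1: 110 × 12 = 1320
Total = 150 + 120 + 500 + 385 + 120 + 1320 = 2595.
(Supply check: Salem ships 40; Quincy ships 105; Elko ships 20; Yuma ships 110.)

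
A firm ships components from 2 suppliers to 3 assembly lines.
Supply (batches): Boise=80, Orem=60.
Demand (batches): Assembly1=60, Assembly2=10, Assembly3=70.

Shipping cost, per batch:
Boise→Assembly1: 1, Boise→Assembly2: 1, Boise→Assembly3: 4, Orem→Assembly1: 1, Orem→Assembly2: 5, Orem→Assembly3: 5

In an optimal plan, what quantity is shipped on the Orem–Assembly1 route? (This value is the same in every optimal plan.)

60

Solving gives:
  Boise→Assembly2: 10 × 1 = 10
  Boise→Assembly3: 70 × 4 = 280
  Orem→Assembly1: 60 × 1 = 60
Total cost = 350.
So Orem→Assembly1 carries 60 batches.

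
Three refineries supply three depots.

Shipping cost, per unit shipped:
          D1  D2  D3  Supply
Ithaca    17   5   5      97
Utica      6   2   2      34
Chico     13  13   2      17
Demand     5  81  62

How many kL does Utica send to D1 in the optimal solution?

5

The minimum-cost plan:
  Ithaca–D2: 81 × 5 = 405
  Ithaca–D3: 16 × 5 = 80
  Utica–D1: 5 × 6 = 30
  Utica–D3: 29 × 2 = 58
  Chico–D3: 17 × 2 = 34
Total cost = 607.
So Utica→D1 carries 5 kL.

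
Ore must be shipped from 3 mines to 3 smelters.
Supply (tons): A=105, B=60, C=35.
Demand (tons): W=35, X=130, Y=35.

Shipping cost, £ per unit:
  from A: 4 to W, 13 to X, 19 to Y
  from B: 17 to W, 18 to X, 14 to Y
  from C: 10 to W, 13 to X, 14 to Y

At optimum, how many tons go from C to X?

Solving gives:
  A→W: 35 × £4 = £140
  A→X: 70 × £13 = £910
  B→X: 25 × £18 = £450
  B→Y: 35 × £14 = £490
  C→X: 35 × £13 = £455
Total cost = £2445.
So C→X carries 35 tons.

35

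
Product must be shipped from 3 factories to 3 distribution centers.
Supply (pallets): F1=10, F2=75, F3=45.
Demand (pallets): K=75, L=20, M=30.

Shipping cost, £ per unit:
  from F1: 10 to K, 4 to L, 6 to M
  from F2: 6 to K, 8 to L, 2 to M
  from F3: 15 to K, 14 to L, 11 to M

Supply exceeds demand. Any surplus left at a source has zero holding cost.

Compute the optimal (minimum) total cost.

960

One minimum-cost allocation:
  F1->L: 10 × £4 = £40
  F2->K: 75 × £6 = £450
  F3->L: 10 × £14 = £140
  F3->M: 30 × £11 = £330
Total = 40 + 450 + 140 + 330 = £960.
(Supply check: F1 ships 10; F2 ships 75; F3 ships 40.)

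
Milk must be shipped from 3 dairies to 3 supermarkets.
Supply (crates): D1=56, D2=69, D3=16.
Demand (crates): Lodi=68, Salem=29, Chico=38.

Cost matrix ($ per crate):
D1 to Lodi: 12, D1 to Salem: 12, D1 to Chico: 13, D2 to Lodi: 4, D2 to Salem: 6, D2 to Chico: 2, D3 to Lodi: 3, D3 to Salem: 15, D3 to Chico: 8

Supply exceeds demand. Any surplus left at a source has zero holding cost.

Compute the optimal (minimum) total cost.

848

A cheapest plan:
  D1 to Lodi: 21 × $12 = $252
  D1 to Salem: 29 × $12 = $348
  D2 to Lodi: 31 × $4 = $124
  D2 to Chico: 38 × $2 = $76
  D3 to Lodi: 16 × $3 = $48
Total = 252 + 348 + 124 + 76 + 48 = $848.
(Supply check: D1 ships 50; D2 ships 69; D3 ships 16.)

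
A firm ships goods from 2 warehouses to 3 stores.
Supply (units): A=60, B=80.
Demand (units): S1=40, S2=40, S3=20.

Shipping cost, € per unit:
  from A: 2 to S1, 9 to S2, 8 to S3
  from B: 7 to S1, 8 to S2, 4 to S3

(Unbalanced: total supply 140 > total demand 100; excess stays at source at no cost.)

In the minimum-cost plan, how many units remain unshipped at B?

An optimal plan:
  A–S1: 40 units
  B–S2: 40 units
  B–S3: 20 units
Total cost = €480.
B ships 60 of its 80, leaving 20.

20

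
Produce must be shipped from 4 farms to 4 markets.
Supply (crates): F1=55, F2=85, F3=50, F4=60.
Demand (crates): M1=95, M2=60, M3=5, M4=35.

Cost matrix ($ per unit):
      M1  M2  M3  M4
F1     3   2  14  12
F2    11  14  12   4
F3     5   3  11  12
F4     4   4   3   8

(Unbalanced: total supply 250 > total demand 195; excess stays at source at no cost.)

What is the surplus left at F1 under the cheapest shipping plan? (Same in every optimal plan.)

An optimal plan:
  F1->M1: 40 × $3 = $120
  F1->M2: 15 × $2 = $30
  F2->M4: 35 × $4 = $140
  F3->M2: 45 × $3 = $135
  F4->M1: 55 × $4 = $220
  F4->M3: 5 × $3 = $15
Total cost = $660.
F1 ships 55 of its 55, leaving 0.

0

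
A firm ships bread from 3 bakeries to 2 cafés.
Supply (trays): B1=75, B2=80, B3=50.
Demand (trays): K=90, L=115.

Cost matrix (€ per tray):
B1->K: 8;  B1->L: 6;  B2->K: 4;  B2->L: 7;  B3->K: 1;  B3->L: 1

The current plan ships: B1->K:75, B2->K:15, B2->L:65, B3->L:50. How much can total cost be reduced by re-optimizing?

Current plan cost = 75·8 + 15·4 + 65·7 + 50·1 = €1165.
Optimal plan:
  B1 to L: 75 × €6 = €450
  B2 to K: 80 × €4 = €320
  B3 to K: 10 × €1 = €10
  B3 to L: 40 × €1 = €40
Optimal cost = €820.
Saving = 1165 − 820 = €345.

345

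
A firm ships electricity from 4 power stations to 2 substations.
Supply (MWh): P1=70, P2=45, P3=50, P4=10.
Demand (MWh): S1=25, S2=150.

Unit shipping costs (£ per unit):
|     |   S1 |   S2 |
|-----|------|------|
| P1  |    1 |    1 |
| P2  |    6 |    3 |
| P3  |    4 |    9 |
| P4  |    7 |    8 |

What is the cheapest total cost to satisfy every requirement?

610

Optimal allocation:
  P1→S2: 70 × £1 = £70
  P2→S2: 45 × £3 = £135
  P3→S1: 25 × £4 = £100
  P3→S2: 25 × £9 = £225
  P4→S2: 10 × £8 = £80
Total = 70 + 135 + 100 + 225 + 80 = £610.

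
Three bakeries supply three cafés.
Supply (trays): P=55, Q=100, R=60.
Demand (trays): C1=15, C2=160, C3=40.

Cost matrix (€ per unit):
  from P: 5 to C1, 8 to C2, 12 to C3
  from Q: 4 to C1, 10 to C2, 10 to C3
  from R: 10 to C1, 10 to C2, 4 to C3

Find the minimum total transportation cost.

Optimal allocation:
  P to C2: 55 × €8 = €440
  Q to C1: 15 × €4 = €60
  Q to C2: 85 × €10 = €850
  R to C2: 20 × €10 = €200
  R to C3: 40 × €4 = €160
Total = 440 + 60 + 850 + 200 + 160 = €1710.

1710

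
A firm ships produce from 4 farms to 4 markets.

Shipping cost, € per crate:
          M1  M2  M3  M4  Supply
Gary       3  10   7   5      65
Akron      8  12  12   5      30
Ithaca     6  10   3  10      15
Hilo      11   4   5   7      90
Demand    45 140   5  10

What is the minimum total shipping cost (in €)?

1100

A cheapest plan:
  Gary->M1: 45 crates
  Gary->M2: 20 crates
  Akron->M2: 20 crates
  Akron->M4: 10 crates
  Ithaca->M2: 10 crates
  Ithaca->M3: 5 crates
  Hilo->M2: 90 crates
Total cost = €1100.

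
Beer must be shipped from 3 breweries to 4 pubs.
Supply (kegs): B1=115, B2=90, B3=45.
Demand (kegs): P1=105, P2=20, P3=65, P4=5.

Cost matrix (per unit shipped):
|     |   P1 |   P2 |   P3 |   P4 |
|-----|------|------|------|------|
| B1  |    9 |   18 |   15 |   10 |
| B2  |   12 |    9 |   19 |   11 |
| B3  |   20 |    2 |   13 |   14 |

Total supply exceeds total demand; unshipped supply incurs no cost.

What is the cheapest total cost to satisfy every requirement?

2055

A cheapest plan:
  B1->P1: 75 kegs
  B1->P3: 40 kegs
  B2->P1: 30 kegs
  B2->P4: 5 kegs
  B3->P2: 20 kegs
  B3->P3: 25 kegs
Total cost = 2055.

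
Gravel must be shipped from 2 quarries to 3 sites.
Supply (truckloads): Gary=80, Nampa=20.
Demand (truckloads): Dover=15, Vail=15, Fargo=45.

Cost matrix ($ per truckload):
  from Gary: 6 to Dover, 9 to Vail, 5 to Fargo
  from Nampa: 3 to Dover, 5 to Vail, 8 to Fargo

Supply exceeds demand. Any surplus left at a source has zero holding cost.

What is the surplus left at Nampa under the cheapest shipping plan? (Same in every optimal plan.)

Minimum-cost shipments:
  Gary->Dover: 10 × $6 = $60
  Gary->Fargo: 45 × $5 = $225
  Nampa->Dover: 5 × $3 = $15
  Nampa->Vail: 15 × $5 = $75
Total cost = $375.
Nampa ships 20 of its 20, leaving 0.

0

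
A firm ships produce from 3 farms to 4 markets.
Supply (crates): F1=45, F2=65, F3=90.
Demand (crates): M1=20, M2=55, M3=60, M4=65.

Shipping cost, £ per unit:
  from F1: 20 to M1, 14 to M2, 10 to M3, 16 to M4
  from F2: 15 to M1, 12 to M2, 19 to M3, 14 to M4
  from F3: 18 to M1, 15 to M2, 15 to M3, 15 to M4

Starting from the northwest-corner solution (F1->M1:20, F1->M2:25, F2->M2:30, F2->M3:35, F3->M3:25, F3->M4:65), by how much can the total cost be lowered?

Current plan cost = 20·20 + 25·14 + 30·12 + 35·19 + 25·15 + 65·15 = £3125.
Optimal plan:
  F1–M3: 45 × £10 = £450
  F2–M1: 10 × £15 = £150
  F2–M2: 55 × £12 = £660
  F3–M1: 10 × £18 = £180
  F3–M3: 15 × £15 = £225
  F3–M4: 65 × £15 = £975
Optimal cost = £2640.
Saving = 3125 − 2640 = £485.

485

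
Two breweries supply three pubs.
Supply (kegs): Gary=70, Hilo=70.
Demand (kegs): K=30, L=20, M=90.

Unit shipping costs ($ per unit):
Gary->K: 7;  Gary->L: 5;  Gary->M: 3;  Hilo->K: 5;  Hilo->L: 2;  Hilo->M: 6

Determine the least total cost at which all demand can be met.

520

An optimal shipping plan:
  Gary->M: 70 × $3 = $210
  Hilo->K: 30 × $5 = $150
  Hilo->L: 20 × $2 = $40
  Hilo->M: 20 × $6 = $120
Total = 210 + 150 + 40 + 120 = $520.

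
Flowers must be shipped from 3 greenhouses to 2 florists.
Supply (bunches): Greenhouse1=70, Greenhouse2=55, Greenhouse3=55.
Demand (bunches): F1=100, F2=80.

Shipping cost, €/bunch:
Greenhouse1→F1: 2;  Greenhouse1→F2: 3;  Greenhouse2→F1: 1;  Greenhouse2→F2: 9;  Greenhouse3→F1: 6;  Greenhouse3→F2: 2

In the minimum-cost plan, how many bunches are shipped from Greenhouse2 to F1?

55

Optimal shipments:
  Greenhouse1→F1: 45 × €2 = €90
  Greenhouse1→F2: 25 × €3 = €75
  Greenhouse2→F1: 55 × €1 = €55
  Greenhouse3→F2: 55 × €2 = €110
Total cost = €330.
So Greenhouse2→F1 carries 55 bunches.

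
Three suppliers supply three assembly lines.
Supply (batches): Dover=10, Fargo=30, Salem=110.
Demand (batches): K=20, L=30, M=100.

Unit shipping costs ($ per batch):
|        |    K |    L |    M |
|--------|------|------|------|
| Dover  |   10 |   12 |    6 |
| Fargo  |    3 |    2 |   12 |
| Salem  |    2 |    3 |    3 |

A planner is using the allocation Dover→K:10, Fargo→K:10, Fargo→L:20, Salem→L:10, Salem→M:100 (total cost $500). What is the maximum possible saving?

70

Current plan cost = 10·10 + 10·3 + 20·2 + 10·3 + 100·3 = $500.
Optimal plan:
  Dover->M: 10 × $6 = $60
  Fargo->L: 30 × $2 = $60
  Salem->K: 20 × $2 = $40
  Salem->M: 90 × $3 = $270
Optimal cost = $430.
Saving = 500 − 430 = $70.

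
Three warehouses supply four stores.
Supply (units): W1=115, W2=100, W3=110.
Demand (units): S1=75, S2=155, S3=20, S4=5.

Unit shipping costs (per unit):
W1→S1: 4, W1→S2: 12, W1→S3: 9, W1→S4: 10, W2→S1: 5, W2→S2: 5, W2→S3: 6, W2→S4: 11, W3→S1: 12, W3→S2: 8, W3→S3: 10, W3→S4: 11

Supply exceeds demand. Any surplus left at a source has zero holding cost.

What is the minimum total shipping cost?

An optimal shipping plan:
  W1 to S1: 75 units
  W1 to S3: 20 units
  W1 to S4: 5 units
  W2 to S2: 100 units
  W3 to S2: 55 units
Total cost = 1470.

1470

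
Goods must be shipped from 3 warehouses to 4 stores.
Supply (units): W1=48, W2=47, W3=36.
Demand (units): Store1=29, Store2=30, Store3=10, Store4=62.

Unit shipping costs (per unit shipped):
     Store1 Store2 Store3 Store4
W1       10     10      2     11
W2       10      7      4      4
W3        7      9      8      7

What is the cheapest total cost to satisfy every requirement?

840

A cheapest plan:
  W1→Store1: 8 × 10 = 80
  W1→Store2: 30 × 10 = 300
  W1→Store3: 10 × 2 = 20
  W2→Store4: 47 × 4 = 188
  W3→Store1: 21 × 7 = 147
  W3→Store4: 15 × 7 = 105
Total = 80 + 300 + 20 + 188 + 147 + 105 = 840.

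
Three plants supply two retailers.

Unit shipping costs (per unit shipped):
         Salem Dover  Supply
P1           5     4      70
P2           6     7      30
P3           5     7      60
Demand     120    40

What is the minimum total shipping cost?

A cheapest plan:
  P1→Salem: 30 × 5 = 150
  P1→Dover: 40 × 4 = 160
  P2→Salem: 30 × 6 = 180
  P3→Salem: 60 × 5 = 300
Total = 150 + 160 + 180 + 300 = 790.

790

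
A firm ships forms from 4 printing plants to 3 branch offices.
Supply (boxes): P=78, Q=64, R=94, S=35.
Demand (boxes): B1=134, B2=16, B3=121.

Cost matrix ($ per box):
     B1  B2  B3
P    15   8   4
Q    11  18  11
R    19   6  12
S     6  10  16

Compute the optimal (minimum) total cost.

A cheapest plan:
  P–B3: 78 × $4 = $312
  Q–B1: 64 × $11 = $704
  R–B1: 35 × $19 = $665
  R–B2: 16 × $6 = $96
  R–B3: 43 × $12 = $516
  S–B1: 35 × $6 = $210
Total = 312 + 704 + 665 + 96 + 516 + 210 = $2503.

2503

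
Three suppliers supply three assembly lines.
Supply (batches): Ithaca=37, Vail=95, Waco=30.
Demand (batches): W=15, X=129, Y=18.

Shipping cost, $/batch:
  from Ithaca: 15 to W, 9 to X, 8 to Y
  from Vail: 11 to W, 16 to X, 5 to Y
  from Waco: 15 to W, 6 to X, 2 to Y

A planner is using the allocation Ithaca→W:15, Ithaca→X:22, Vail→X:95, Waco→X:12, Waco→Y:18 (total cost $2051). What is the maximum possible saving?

291

Current plan cost = 15·15 + 22·9 + 95·16 + 12·6 + 18·2 = $2051.
Optimal plan:
  Ithaca–X: 37 × $9 = $333
  Vail–W: 15 × $11 = $165
  Vail–X: 62 × $16 = $992
  Vail–Y: 18 × $5 = $90
  Waco–X: 30 × $6 = $180
Optimal cost = $1760.
Saving = 2051 − 1760 = $291.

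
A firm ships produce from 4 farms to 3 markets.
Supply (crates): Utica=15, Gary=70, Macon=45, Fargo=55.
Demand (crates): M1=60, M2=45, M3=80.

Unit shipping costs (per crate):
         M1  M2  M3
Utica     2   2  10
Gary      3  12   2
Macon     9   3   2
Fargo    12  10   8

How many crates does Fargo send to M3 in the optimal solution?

55

The minimum-cost plan:
  Utica–M2: 15 × 2 = 30
  Gary–M1: 60 × 3 = 180
  Gary–M3: 10 × 2 = 20
  Macon–M2: 30 × 3 = 90
  Macon–M3: 15 × 2 = 30
  Fargo–M3: 55 × 8 = 440
Total cost = 790.
So Fargo→M3 carries 55 crates.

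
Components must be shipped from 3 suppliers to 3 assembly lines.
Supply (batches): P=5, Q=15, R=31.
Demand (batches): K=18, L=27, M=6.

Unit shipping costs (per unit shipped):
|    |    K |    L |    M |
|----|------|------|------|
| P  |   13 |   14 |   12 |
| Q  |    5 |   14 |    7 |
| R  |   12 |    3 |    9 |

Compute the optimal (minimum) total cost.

One minimum-cost allocation:
  P to K: 3 × 13 = 39
  P to M: 2 × 12 = 24
  Q to K: 15 × 5 = 75
  R to L: 27 × 3 = 81
  R to M: 4 × 9 = 36
Total = 39 + 24 + 75 + 81 + 36 = 255.

255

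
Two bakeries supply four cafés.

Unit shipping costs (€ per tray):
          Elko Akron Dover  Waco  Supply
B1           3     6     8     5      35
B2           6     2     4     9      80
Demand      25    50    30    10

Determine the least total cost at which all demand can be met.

An optimal shipping plan:
  B1 to Elko: 25 × €3 = €75
  B1 to Waco: 10 × €5 = €50
  B2 to Akron: 50 × €2 = €100
  B2 to Dover: 30 × €4 = €120
Total = 75 + 50 + 100 + 120 = €345.

345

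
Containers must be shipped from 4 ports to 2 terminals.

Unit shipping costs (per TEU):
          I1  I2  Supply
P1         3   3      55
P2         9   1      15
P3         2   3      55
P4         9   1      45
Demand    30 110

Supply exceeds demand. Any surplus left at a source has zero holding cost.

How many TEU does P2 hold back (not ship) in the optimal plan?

0

Minimum-cost shipments:
  P1→I2: 50 × 3 = 150
  P2→I2: 15 × 1 = 15
  P3→I1: 30 × 2 = 60
  P4→I2: 45 × 1 = 45
Total cost = 270.
P2 ships 15 of its 15, leaving 0.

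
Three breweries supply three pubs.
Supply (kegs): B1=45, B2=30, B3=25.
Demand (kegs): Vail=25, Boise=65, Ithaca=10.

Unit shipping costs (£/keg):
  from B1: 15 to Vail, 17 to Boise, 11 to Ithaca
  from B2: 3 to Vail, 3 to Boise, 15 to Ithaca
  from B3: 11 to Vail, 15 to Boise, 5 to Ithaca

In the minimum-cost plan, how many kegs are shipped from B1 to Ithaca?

Solving gives:
  B1→Vail: 10 × £15 = £150
  B1→Boise: 35 × £17 = £595
  B2→Boise: 30 × £3 = £90
  B3→Vail: 15 × £11 = £165
  B3→Ithaca: 10 × £5 = £50
Total cost = £1050.
The route B1→Ithaca is not used.

0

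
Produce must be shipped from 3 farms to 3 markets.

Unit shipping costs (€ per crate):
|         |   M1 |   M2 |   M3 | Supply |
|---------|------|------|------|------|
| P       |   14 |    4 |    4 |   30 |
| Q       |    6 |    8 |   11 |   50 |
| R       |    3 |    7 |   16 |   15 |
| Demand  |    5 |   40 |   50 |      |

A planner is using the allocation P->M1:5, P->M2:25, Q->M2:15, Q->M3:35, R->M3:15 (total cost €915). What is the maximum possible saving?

Current plan cost = 5·14 + 25·4 + 15·8 + 35·11 + 15·16 = €915.
Optimal plan:
  P to M3: 30 × €4 = €120
  Q to M2: 30 × €8 = €240
  Q to M3: 20 × €11 = €220
  R to M1: 5 × €3 = €15
  R to M2: 10 × €7 = €70
Optimal cost = €665.
Saving = 915 − 665 = €250.

250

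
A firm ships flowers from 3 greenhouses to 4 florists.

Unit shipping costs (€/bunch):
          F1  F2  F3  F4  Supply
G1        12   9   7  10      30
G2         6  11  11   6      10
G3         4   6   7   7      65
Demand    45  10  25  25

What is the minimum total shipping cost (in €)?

595

An optimal shipping plan:
  G1 to F2: 5 × €9 = €45
  G1 to F3: 25 × €7 = €175
  G2 to F4: 10 × €6 = €60
  G3 to F1: 45 × €4 = €180
  G3 to F2: 5 × €6 = €30
  G3 to F4: 15 × €7 = €105
Total = 45 + 175 + 60 + 180 + 30 + 105 = €595.
(Supply check: G1 ships 30; G2 ships 10; G3 ships 65.)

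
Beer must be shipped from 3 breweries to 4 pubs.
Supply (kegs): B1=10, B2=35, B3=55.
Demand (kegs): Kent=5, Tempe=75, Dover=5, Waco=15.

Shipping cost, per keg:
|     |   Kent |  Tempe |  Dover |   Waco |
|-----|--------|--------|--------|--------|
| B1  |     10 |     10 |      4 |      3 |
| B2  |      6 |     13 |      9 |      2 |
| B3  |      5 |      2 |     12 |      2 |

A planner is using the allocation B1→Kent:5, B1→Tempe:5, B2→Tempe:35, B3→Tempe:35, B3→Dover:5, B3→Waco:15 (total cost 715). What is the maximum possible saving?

280

Current plan cost = 5·10 + 5·10 + 35·13 + 35·2 + 5·12 + 15·2 = 715.
Optimal plan:
  B1 to Tempe: 5 × 10 = 50
  B1 to Dover: 5 × 4 = 20
  B2 to Kent: 5 × 6 = 30
  B2 to Tempe: 15 × 13 = 195
  B2 to Waco: 15 × 2 = 30
  B3 to Tempe: 55 × 2 = 110
Optimal cost = 435.
Saving = 715 − 435 = 280.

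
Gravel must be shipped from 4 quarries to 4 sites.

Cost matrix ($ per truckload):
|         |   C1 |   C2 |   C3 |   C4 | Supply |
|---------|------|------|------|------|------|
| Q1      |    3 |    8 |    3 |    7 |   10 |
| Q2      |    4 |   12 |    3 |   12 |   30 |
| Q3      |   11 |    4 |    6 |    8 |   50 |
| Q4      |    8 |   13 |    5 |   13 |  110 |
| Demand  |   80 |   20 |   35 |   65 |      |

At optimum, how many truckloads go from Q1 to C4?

10

Solving gives:
  Q1→C4: 10 × $7 = $70
  Q2→C1: 30 × $4 = $120
  Q3→C2: 20 × $4 = $80
  Q3→C4: 30 × $8 = $240
  Q4→C1: 50 × $8 = $400
  Q4→C3: 35 × $5 = $175
  Q4→C4: 25 × $13 = $325
Total cost = $1410.
So Q1→C4 carries 10 truckloads.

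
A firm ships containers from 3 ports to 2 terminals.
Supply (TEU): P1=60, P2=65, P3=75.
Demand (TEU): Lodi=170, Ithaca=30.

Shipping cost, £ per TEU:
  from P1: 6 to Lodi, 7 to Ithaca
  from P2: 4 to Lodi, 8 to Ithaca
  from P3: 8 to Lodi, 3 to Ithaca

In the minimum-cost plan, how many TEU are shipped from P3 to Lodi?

45

Optimal shipments:
  P1->Lodi: 60 × £6 = £360
  P2->Lodi: 65 × £4 = £260
  P3->Lodi: 45 × £8 = £360
  P3->Ithaca: 30 × £3 = £90
Total cost = £1070.
So P3→Lodi carries 45 TEU.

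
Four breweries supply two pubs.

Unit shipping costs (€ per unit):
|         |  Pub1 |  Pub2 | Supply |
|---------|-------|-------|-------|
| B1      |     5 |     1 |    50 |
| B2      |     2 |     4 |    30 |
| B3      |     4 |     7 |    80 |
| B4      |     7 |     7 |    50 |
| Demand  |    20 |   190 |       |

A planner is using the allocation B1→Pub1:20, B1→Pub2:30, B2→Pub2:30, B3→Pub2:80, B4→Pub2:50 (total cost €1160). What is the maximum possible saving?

Current plan cost = 20·5 + 30·1 + 30·4 + 80·7 + 50·7 = €1160.
Optimal plan:
  B1 to Pub2: 50 × €1 = €50
  B2 to Pub2: 30 × €4 = €120
  B3 to Pub1: 20 × €4 = €80
  B3 to Pub2: 60 × €7 = €420
  B4 to Pub2: 50 × €7 = €350
Optimal cost = €1020.
Saving = 1160 − 1020 = €140.

140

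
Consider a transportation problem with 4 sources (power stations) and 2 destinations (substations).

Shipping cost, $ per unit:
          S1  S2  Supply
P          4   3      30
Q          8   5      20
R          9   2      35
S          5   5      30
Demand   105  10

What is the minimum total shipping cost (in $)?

Optimal allocation:
  P→S1: 30 × $4 = $120
  Q→S1: 20 × $8 = $160
  R→S1: 25 × $9 = $225
  R→S2: 10 × $2 = $20
  S→S1: 30 × $5 = $150
Total = 120 + 160 + 225 + 20 + 150 = $675.

675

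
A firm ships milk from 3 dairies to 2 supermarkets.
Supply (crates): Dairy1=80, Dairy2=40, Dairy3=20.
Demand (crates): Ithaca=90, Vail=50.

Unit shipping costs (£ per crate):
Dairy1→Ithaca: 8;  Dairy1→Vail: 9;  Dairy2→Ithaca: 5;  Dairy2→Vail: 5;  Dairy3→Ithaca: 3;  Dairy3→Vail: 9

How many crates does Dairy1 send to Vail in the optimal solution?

Solving gives:
  Dairy1→Ithaca: 70 × £8 = £560
  Dairy1→Vail: 10 × £9 = £90
  Dairy2→Vail: 40 × £5 = £200
  Dairy3→Ithaca: 20 × £3 = £60
Total cost = £910.
So Dairy1→Vail carries 10 crates.

10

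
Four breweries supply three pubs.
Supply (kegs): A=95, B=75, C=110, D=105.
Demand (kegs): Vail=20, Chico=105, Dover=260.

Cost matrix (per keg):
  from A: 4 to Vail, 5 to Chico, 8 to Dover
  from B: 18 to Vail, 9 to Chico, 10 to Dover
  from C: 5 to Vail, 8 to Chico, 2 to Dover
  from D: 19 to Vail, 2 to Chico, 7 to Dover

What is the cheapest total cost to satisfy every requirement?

An optimal shipping plan:
  A→Vail: 20 × 4 = 80
  A→Dover: 75 × 8 = 600
  B→Dover: 75 × 10 = 750
  C→Dover: 110 × 2 = 220
  D→Chico: 105 × 2 = 210
Total = 80 + 600 + 750 + 220 + 210 = 1860.
(Supply check: A ships 95; B ships 75; C ships 110; D ships 105.)

1860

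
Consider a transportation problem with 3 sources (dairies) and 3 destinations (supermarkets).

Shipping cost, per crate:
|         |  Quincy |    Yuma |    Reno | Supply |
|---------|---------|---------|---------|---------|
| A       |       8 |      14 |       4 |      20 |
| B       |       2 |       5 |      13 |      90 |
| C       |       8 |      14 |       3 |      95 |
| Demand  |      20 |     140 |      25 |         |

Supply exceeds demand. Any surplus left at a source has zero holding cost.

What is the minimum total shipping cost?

Optimal allocation:
  A->Yuma: 20 crates
  B->Yuma: 90 crates
  C->Quincy: 20 crates
  C->Yuma: 30 crates
  C->Reno: 25 crates
Total cost = 1385.
(Supply check: A ships 20; B ships 90; C ships 75.)

1385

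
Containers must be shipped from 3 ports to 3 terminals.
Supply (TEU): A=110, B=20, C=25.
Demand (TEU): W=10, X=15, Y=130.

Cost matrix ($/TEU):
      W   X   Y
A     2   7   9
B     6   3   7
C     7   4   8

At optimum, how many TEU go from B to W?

The minimum-cost plan:
  A to W: 10 × $2 = $20
  A to Y: 100 × $9 = $900
  B to Y: 20 × $7 = $140
  C to X: 15 × $4 = $60
  C to Y: 10 × $8 = $80
Total cost = $1200.
The route B→W is not used.

0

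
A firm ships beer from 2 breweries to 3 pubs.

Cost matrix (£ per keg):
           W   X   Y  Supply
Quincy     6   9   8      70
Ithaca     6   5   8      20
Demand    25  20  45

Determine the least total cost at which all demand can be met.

610

One minimum-cost allocation:
  Quincy->W: 25 × £6 = £150
  Quincy->Y: 45 × £8 = £360
  Ithaca->X: 20 × £5 = £100
Total = 150 + 360 + 100 = £610.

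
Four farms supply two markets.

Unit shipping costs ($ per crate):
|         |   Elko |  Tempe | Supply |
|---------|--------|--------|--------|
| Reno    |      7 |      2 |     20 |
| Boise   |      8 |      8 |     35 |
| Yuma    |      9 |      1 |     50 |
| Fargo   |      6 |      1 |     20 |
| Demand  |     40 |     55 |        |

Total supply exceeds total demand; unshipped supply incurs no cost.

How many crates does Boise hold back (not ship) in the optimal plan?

30

An optimal plan:
  Reno–Elko: 15 × $7 = $105
  Reno–Tempe: 5 × $2 = $10
  Boise–Elko: 5 × $8 = $40
  Yuma–Tempe: 50 × $1 = $50
  Fargo–Elko: 20 × $6 = $120
Total cost = $325.
Boise ships 5 of its 35, leaving 30.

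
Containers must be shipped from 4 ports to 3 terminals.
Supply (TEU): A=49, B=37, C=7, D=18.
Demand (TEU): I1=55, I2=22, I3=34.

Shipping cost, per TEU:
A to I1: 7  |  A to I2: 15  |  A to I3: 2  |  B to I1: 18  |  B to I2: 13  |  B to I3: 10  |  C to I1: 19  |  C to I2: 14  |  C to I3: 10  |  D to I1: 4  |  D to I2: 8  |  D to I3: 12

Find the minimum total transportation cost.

An optimal shipping plan:
  A->I1: 37 × 7 = 259
  A->I3: 12 × 2 = 24
  B->I2: 22 × 13 = 286
  B->I3: 15 × 10 = 150
  C->I3: 7 × 10 = 70
  D->I1: 18 × 4 = 72
Total = 259 + 24 + 286 + 150 + 70 + 72 = 861.

861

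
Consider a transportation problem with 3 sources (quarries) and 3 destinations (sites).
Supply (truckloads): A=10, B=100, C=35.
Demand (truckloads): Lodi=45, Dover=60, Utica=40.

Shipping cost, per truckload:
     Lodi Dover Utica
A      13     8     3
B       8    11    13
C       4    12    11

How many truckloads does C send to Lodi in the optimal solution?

35

Solving gives:
  A->Utica: 10 × 3 = 30
  B->Lodi: 10 × 8 = 80
  B->Dover: 60 × 11 = 660
  B->Utica: 30 × 13 = 390
  C->Lodi: 35 × 4 = 140
Total cost = 1300.
So C→Lodi carries 35 truckloads.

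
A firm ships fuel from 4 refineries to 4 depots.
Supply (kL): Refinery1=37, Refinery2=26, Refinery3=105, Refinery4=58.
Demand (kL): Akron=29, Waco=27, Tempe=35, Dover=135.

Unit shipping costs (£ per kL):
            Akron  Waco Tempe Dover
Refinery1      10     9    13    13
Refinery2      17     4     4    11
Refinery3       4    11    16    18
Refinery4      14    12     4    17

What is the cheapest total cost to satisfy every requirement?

2593

An optimal shipping plan:
  Refinery1 to Dover: 37 × £13 = £481
  Refinery2 to Dover: 26 × £11 = £286
  Refinery3 to Akron: 29 × £4 = £116
  Refinery3 to Waco: 27 × £11 = £297
  Refinery3 to Dover: 49 × £18 = £882
  Refinery4 to Tempe: 35 × £4 = £140
  Refinery4 to Dover: 23 × £17 = £391
Total = 481 + 286 + 116 + 297 + 882 + 140 + 391 = £2593.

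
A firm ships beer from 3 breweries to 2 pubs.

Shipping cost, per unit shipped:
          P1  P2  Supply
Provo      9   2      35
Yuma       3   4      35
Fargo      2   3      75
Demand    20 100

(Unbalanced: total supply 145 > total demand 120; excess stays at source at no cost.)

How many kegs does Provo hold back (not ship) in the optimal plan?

0

An optimal plan:
  Provo→P2: 35 kegs
  Yuma→P1: 10 kegs
  Fargo→P1: 10 kegs
  Fargo→P2: 65 kegs
Total cost = 315.
Provo ships 35 of its 35, leaving 0.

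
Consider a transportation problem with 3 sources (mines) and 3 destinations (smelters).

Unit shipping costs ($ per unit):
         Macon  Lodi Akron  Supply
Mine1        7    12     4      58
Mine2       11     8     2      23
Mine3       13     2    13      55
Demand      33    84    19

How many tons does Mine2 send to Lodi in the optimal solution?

23

The minimum-cost plan:
  Mine1–Macon: 33 × $7 = $231
  Mine1–Lodi: 6 × $12 = $72
  Mine1–Akron: 19 × $4 = $76
  Mine2–Lodi: 23 × $8 = $184
  Mine3–Lodi: 55 × $2 = $110
Total cost = $673.
So Mine2→Lodi carries 23 tons.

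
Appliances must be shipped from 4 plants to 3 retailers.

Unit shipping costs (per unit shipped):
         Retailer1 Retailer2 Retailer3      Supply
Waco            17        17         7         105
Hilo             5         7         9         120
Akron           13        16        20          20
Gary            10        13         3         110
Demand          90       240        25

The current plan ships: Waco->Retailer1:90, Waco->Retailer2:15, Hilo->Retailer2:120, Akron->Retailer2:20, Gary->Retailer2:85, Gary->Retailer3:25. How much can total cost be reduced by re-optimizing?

270

Current plan cost = 90·17 + 15·17 + 120·7 + 20·16 + 85·13 + 25·3 = 4125.
Optimal plan:
  Waco to Retailer2: 105 × 17 = 1785
  Hilo to Retailer2: 120 × 7 = 840
  Akron to Retailer1: 20 × 13 = 260
  Gary to Retailer1: 70 × 10 = 700
  Gary to Retailer2: 15 × 13 = 195
  Gary to Retailer3: 25 × 3 = 75
Optimal cost = 3855.
Saving = 4125 − 3855 = 270.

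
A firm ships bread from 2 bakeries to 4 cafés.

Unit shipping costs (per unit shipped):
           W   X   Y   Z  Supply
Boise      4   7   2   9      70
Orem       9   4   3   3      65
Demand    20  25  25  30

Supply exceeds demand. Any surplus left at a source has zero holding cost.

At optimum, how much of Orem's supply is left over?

10

Minimum-cost shipments:
  Boise→W: 20 trays
  Boise→Y: 25 trays
  Orem→X: 25 trays
  Orem→Z: 30 trays
Total cost = 320.
Orem ships 55 of its 65, leaving 10.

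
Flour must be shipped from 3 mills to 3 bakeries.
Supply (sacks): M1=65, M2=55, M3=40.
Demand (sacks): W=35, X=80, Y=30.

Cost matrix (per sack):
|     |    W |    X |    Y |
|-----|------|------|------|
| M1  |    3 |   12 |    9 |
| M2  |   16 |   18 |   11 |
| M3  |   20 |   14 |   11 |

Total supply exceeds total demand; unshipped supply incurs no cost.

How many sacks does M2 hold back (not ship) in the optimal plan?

15

Minimum-cost shipments:
  M1–W: 35 sacks
  M1–X: 30 sacks
  M2–X: 10 sacks
  M2–Y: 30 sacks
  M3–X: 40 sacks
Total cost = 1535.
M2 ships 40 of its 55, leaving 15.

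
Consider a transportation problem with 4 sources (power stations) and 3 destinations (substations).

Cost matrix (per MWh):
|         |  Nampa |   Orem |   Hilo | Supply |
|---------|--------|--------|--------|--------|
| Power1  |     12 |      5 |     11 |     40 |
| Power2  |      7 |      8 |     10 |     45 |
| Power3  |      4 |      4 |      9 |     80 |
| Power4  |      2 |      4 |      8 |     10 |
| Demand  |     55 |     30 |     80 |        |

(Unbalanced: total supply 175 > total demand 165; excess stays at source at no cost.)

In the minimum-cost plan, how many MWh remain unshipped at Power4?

An optimal plan:
  Power1–Orem: 30 × 5 = 150
  Power2–Hilo: 45 × 10 = 450
  Power3–Nampa: 45 × 4 = 180
  Power3–Hilo: 35 × 9 = 315
  Power4–Nampa: 10 × 2 = 20
Total cost = 1115.
Power4 ships 10 of its 10, leaving 0.

0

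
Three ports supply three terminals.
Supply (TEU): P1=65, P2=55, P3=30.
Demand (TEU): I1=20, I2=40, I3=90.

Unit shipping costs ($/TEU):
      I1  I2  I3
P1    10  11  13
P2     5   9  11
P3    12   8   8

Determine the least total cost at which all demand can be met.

An optimal shipping plan:
  P1->I2: 5 × $11 = $55
  P1->I3: 60 × $13 = $780
  P2->I1: 20 × $5 = $100
  P2->I2: 35 × $9 = $315
  P3->I3: 30 × $8 = $240
Total = 55 + 780 + 100 + 315 + 240 = $1490.

1490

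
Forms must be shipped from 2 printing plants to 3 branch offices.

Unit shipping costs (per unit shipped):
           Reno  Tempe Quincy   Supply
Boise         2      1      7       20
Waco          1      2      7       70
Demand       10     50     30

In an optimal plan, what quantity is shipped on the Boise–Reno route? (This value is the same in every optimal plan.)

Optimal shipments:
  Boise->Tempe: 20 boxes
  Waco->Reno: 10 boxes
  Waco->Tempe: 30 boxes
  Waco->Quincy: 30 boxes
Total cost = 300.
The route Boise→Reno is not used.

0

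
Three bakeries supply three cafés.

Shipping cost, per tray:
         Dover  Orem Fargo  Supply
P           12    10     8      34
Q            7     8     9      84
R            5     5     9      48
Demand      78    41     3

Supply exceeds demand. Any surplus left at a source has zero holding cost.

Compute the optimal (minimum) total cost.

One minimum-cost allocation:
  P–Fargo: 3 × 8 = 24
  Q–Dover: 71 × 7 = 497
  R–Dover: 7 × 5 = 35
  R–Orem: 41 × 5 = 205
Total = 24 + 497 + 35 + 205 = 761.
(Supply check: P ships 3; Q ships 71; R ships 48.)

761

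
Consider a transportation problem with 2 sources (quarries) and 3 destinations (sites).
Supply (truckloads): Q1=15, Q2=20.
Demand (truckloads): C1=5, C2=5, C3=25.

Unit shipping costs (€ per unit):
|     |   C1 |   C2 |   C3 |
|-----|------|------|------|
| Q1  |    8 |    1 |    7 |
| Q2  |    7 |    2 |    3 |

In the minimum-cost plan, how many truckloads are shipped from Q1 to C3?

5

The minimum-cost plan:
  Q1→C1: 5 × €8 = €40
  Q1→C2: 5 × €1 = €5
  Q1→C3: 5 × €7 = €35
  Q2→C3: 20 × €3 = €60
Total cost = €140.
So Q1→C3 carries 5 truckloads.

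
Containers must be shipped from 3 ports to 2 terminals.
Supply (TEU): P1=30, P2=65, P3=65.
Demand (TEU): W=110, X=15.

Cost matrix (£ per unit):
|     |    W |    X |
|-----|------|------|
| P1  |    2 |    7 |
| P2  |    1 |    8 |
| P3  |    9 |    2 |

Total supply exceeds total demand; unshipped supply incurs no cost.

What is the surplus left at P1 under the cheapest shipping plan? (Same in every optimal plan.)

0

An optimal plan:
  P1–W: 30 × £2 = £60
  P2–W: 65 × £1 = £65
  P3–W: 15 × £9 = £135
  P3–X: 15 × £2 = £30
Total cost = £290.
P1 ships 30 of its 30, leaving 0.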